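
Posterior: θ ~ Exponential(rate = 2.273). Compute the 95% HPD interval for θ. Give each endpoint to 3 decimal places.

The exponential density is strictly decreasing on [0, ∞), so the HPD interval is anchored at 0: [0, q] with P(θ ≤ q) = 0.95.
q = −ln(1 − 0.95) / 2.273 = 2.9957 / 2.273 = 1.318.

[0.000, 1.318]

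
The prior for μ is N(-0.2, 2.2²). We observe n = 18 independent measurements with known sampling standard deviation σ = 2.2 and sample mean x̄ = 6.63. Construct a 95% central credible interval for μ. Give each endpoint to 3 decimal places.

Posterior precision = 1/2.2² + 18/2.2² = 0.2066 + 3.7190 = 3.9256, so posterior SD = 0.5047.
Posterior mean = (-0.2/2.2² + 18·6.63/2.2²) / 3.9256 = 6.2705.
Interval: 6.2705 ± 1.960 × 0.5047 → [5.281, 7.260].

[5.281, 7.260]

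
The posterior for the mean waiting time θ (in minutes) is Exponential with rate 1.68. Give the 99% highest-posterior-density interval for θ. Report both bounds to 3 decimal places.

[0.000, 2.741]

The exponential density is strictly decreasing on [0, ∞), so the HPD interval is anchored at 0: [0, q] with P(θ ≤ q) = 0.99.
q = −ln(1 − 0.99) / 1.68 = 4.6052 / 1.68 = 2.741.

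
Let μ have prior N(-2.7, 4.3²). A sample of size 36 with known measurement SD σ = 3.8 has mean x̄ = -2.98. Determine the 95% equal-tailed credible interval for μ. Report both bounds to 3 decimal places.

[-4.202, -1.746]

Posterior precision = 1/4.3² + 36/3.8² = 0.0541 + 2.4931 = 2.5472, so posterior SD = 0.6266.
Posterior mean = (-2.7/4.3² + 36·-2.98/3.8²) / 2.5472 = -2.9741.
Interval: -2.9741 ± 1.960 × 0.6266 → [-4.202, -1.746].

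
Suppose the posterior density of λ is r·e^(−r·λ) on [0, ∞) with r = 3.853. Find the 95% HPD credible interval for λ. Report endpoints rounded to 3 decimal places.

[0.000, 0.778]

The exponential density is strictly decreasing on [0, ∞), so the HPD interval is anchored at 0: [0, q] with P(λ ≤ q) = 0.95.
q = −ln(1 − 0.95) / 3.853 = 2.9957 / 3.853 = 0.778.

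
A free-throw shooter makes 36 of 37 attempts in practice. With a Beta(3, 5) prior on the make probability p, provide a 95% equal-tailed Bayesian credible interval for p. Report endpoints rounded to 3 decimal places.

[0.754, 0.948]

Posterior: Beta(3+36, 5+1) = Beta(39, 6).
Equal-tailed 95% interval: the 0.025 and 0.975 quantiles of Beta(39, 6).
Posterior mean ≈ 0.867, SD ≈ 0.050; a Normal approximation gives roughly [0.768, 0.965].
Exact: F⁻¹(0.025) = 0.754; F⁻¹(0.975) = 0.948.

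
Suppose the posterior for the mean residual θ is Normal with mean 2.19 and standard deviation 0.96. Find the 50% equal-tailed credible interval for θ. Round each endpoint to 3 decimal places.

The posterior is symmetric, so the 50% equal-tailed interval is θ = 2.19 ± z·0.96 with z = 0.674.
Half-width: 0.674 × 0.96 = 0.648.
2.19 − 0.648 = 1.542; 2.19 + 0.648 = 2.838.

[1.542, 2.838]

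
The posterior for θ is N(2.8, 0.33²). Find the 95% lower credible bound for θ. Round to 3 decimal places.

2.257

Need L with P(θ ≥ L) = 0.95: L = 2.8 − z_{0.05}·0.33.
z = 1.645; L = 2.8 − 1.645 × 0.33 = 2.257.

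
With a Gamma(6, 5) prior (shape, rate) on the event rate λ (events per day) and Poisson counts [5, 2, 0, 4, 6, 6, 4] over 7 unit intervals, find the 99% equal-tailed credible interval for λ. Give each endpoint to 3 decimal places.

[1.673, 4.139]

Posterior: Gamma(6+27, 5+7) = Gamma(33, 12) (shape, rate).
Equal-tailed 99% interval: Gamma(33, 12) quantiles at 0.005 and 0.995.
Posterior mean ≈ 2.750, SD ≈ 0.479; a Normal approximation gives roughly [1.517, 3.983].
Exact: lower = 1.673; upper = 4.139.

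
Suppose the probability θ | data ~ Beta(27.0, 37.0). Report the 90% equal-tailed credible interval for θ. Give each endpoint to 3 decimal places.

Posterior: Beta(27.0, 37.0).
Equal-tailed 90% interval: the 0.05 and 0.95 quantiles of Beta(27.0, 37.0).
Posterior mean ≈ 0.422, SD ≈ 0.061; a Normal approximation gives roughly [0.321, 0.523].
Exact: F⁻¹(0.05) = 0.322; F⁻¹(0.95) = 0.524.

[0.322, 0.524]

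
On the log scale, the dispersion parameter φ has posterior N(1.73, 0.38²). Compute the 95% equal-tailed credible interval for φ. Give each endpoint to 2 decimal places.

On the log scale the 95% interval is 1.73 ± 1.960 × 0.38 = [0.9852, 2.4748].
Exponentiate: [e^0.9852, e^2.4748] = [2.68, 11.88].

[2.68, 11.88]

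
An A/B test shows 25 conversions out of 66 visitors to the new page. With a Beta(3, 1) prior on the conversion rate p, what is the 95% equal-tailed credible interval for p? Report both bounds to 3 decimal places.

[0.289, 0.516]

Posterior: Beta(3+25, 1+41) = Beta(28, 42).
Equal-tailed 95% interval: the 0.025 and 0.975 quantiles of Beta(28, 42).
Posterior mean ≈ 0.400, SD ≈ 0.058; a Normal approximation gives roughly [0.286, 0.514].
Exact: F⁻¹(0.025) = 0.289; F⁻¹(0.975) = 0.516.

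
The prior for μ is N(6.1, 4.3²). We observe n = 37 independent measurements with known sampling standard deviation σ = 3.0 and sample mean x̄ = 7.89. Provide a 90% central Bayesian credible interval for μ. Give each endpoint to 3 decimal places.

[7.061, 8.673]

Posterior precision = 1/4.3² + 37/3.0² = 0.0541 + 4.1111 = 4.1652, so posterior SD = 0.4900.
Posterior mean = (6.1/4.3² + 37·7.89/3.0²) / 4.1652 = 7.8668.
Interval: 7.8668 ± 1.645 × 0.4900 → [7.061, 8.673].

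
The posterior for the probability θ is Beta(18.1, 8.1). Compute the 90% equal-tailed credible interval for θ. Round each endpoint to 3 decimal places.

Posterior: Beta(18.1, 8.1).
Equal-tailed 90% interval: the 0.05 and 0.95 quantiles of Beta(18.1, 8.1).
Posterior mean ≈ 0.691, SD ≈ 0.089; a Normal approximation gives roughly [0.545, 0.837].
Exact: F⁻¹(0.05) = 0.537; F⁻¹(0.95) = 0.828.

[0.537, 0.828]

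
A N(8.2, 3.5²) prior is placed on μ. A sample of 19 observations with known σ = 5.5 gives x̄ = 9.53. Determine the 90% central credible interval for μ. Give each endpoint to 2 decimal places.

Posterior precision = 1/3.5² + 19/5.5² = 0.0816 + 0.6281 = 0.7097, so posterior SD = 1.1870.
Posterior mean = (8.2/3.5² + 19·9.53/5.5²) / 0.7097 = 9.3770.
Interval: 9.3770 ± 1.645 × 1.1870 → [7.42, 11.33].

[7.42, 11.33]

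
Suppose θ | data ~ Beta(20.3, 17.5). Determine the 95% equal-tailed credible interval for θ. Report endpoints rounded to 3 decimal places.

[0.379, 0.691]

Posterior: Beta(20.3, 17.5).
Equal-tailed 95% interval: the 0.025 and 0.975 quantiles of Beta(20.3, 17.5).
Posterior mean ≈ 0.537, SD ≈ 0.080; a Normal approximation gives roughly [0.380, 0.694].
Exact: F⁻¹(0.025) = 0.379; F⁻¹(0.975) = 0.691.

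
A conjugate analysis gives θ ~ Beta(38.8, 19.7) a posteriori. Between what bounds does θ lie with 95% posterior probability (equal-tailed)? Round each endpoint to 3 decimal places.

Posterior: Beta(38.8, 19.7).
Equal-tailed 95% interval: the 0.025 and 0.975 quantiles of Beta(38.8, 19.7).
Posterior mean ≈ 0.663, SD ≈ 0.061; a Normal approximation gives roughly [0.543, 0.783].
Exact: F⁻¹(0.025) = 0.538; F⁻¹(0.975) = 0.778.

[0.538, 0.778]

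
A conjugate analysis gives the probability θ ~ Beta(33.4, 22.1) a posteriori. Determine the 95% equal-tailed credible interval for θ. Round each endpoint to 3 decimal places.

[0.471, 0.725]

Posterior: Beta(33.4, 22.1).
Equal-tailed 95% interval: the 0.025 and 0.975 quantiles of Beta(33.4, 22.1).
Posterior mean ≈ 0.602, SD ≈ 0.065; a Normal approximation gives roughly [0.474, 0.729].
Exact: F⁻¹(0.025) = 0.471; F⁻¹(0.975) = 0.725.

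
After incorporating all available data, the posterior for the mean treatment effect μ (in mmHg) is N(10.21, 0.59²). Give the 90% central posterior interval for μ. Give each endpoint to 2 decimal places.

The posterior is symmetric, so the 90% equal-tailed interval is μ = 10.21 ± z·0.59 with z = 1.645.
Half-width: 1.645 × 0.59 = 0.97.
10.21 − 0.97 = 9.24; 10.21 + 0.97 = 11.18.

[9.24, 11.18]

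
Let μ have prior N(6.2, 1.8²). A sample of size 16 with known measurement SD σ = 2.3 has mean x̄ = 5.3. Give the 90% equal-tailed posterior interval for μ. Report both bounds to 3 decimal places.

[4.482, 6.284]

Posterior precision = 1/1.8² + 16/2.3² = 0.3086 + 3.0246 = 3.3332, so posterior SD = 0.5477.
Posterior mean = (6.2/1.8² + 16·5.3/2.3²) / 3.3332 = 5.3833.
Interval: 5.3833 ± 1.645 × 0.5477 → [4.482, 6.284].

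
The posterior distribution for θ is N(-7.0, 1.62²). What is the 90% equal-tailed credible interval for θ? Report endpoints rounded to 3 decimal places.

[-9.665, -4.335]

The posterior is symmetric, so the 90% equal-tailed interval is θ = -7.0 ± z·1.62 with z = 1.645.
Half-width: 1.645 × 1.62 = 2.665.
-7.0 − 2.665 = -9.665; -7.0 + 2.665 = -4.335.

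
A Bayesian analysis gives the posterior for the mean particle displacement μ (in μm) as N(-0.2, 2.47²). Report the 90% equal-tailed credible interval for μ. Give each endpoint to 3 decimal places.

[-4.263, 3.863]

The posterior is symmetric, so the 90% equal-tailed interval is μ = -0.2 ± z·2.47 with z = 1.645.
Half-width: 1.645 × 2.47 = 4.063.
-0.2 − 4.063 = -4.263; -0.2 + 4.063 = 3.863.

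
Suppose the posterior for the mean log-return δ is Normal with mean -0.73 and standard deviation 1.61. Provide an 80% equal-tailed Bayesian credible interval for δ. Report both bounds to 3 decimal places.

[-2.793, 1.333]

The posterior is symmetric, so the 80% equal-tailed interval is δ = -0.73 ± z·1.61 with z = 1.282.
Half-width: 1.282 × 1.61 = 2.063.
-0.73 − 2.063 = -2.793; -0.73 + 2.063 = 1.333.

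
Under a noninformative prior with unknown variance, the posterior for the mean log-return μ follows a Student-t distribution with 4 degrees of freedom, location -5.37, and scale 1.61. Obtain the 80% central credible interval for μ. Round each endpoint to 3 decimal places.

The t_4 distribution is symmetric; the 80% interval is -5.37 ± t·1.61 with t_{0.9,4} = 1.533.
Half-width: 1.533 × 1.61 = 2.468.
-5.37 − 2.468 = -7.838; -5.37 + 2.468 = -2.902.

[-7.838, -2.902]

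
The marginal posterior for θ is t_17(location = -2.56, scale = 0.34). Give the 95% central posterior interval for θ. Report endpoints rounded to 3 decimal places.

The t_17 distribution is symmetric; the 95% interval is -2.56 ± t·0.34 with t_{0.975,17} = 2.110.
Half-width: 2.110 × 0.34 = 0.717.
-2.56 − 0.717 = -3.277; -2.56 + 0.717 = -1.843.

[-3.277, -1.843]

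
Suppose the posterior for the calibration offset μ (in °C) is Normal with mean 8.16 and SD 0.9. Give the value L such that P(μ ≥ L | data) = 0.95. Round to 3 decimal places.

6.680

Need L with P(μ ≥ L) = 0.95: L = 8.16 − z_{0.05}·0.9.
z = 1.645; L = 8.16 − 1.645 × 0.9 = 6.680.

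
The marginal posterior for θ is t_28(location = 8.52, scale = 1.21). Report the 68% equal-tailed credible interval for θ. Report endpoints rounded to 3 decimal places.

[7.295, 9.745]

The t_28 distribution is symmetric; the 68% interval is 8.52 ± t·1.21 with t_{0.84,28} = 1.012.
Half-width: 1.012 × 1.21 = 1.225.
8.52 − 1.225 = 7.295; 8.52 + 1.225 = 9.745.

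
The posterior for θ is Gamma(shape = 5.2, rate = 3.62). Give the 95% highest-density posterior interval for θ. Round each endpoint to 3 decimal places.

The posterior is unimodal and skewed, so the HPD interval has equal density at both endpoints and is the shortest 95% interval.
Solving f(0.363) = f(2.685) with F(2.685) − F(0.363) = 0.95 gives [0.363, 2.685].
For comparison, the equal-tailed interval is [0.480, 2.909]; the HPD is narrower and shifted toward the mode.

[0.363, 2.685]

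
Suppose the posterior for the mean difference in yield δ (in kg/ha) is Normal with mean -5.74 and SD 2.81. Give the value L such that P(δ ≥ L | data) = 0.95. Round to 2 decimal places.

-10.36

Need L with P(δ ≥ L) = 0.95: L = -5.74 − z_{0.05}·2.81.
z = 1.645; L = -5.74 − 1.645 × 2.81 = -10.36.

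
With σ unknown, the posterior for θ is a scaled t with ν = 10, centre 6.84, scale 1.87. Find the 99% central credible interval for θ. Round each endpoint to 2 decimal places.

[0.91, 12.77]

The t_10 distribution is symmetric; the 99% interval is 6.84 ± t·1.87 with t_{0.995,10} = 3.169.
Half-width: 3.169 × 1.87 = 5.93.
6.84 − 5.93 = 0.91; 6.84 + 5.93 = 12.77.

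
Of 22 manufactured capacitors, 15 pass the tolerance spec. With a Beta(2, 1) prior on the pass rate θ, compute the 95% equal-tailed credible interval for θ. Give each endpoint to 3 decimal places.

[0.489, 0.844]

Posterior: Beta(2+15, 1+7) = Beta(17, 8).
Equal-tailed 95% interval: the 0.025 and 0.975 quantiles of Beta(17, 8).
Posterior mean ≈ 0.680, SD ≈ 0.091; a Normal approximation gives roughly [0.501, 0.859].
Exact: F⁻¹(0.025) = 0.489; F⁻¹(0.975) = 0.844.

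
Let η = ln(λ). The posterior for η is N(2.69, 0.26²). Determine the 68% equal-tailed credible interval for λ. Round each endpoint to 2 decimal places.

On the log scale the 68% interval is 2.69 ± 0.994 × 0.26 = [2.4314, 2.9486].
Exponentiate: [e^2.4314, e^2.9486] = [11.38, 19.08].

[11.38, 19.08]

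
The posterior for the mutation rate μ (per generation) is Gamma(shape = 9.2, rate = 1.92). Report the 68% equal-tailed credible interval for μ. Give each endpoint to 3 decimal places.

[3.248, 6.333]

Posterior: Gamma(shape 9.2, rate 1.92).
Equal-tailed 68% interval: Gamma(9.2, 1.92) quantiles at 0.16 and 0.84.
Posterior mean ≈ 4.792, SD ≈ 1.580; a Normal approximation gives roughly [3.221, 6.363].
Exact: lower = 3.248; upper = 6.333.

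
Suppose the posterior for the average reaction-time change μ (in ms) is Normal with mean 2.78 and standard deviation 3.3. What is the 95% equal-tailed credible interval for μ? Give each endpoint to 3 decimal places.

The posterior is symmetric, so the 95% equal-tailed interval is μ = 2.78 ± z·3.3 with z = 1.960.
Half-width: 1.960 × 3.3 = 6.468.
2.78 − 6.468 = -3.688; 2.78 + 6.468 = 9.248.

[-3.688, 9.248]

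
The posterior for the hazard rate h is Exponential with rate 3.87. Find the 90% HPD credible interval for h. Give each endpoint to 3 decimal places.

[0.000, 0.595]

The exponential density is strictly decreasing on [0, ∞), so the HPD interval is anchored at 0: [0, q] with P(h ≤ q) = 0.90.
q = −ln(1 − 0.90) / 3.87 = 2.3026 / 3.87 = 0.595.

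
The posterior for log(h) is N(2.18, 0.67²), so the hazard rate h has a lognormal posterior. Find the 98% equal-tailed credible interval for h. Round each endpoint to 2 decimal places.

On the log scale the 98% interval is 2.18 ± 2.326 × 0.67 = [0.6213, 3.7387].
Exponentiate: [e^0.6213, e^3.7387] = [1.86, 42.04].

[1.86, 42.04]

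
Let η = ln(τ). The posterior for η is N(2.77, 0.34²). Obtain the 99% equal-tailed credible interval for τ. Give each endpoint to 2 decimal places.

On the log scale the 99% interval is 2.77 ± 2.576 × 0.34 = [1.8942, 3.6458].
Exponentiate: [e^1.8942, e^3.6458] = [6.65, 38.31].

[6.65, 38.31]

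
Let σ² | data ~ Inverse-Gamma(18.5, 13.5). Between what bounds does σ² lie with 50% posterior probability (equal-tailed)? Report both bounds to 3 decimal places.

[0.637, 0.874]

Inverse-Gamma(18.5, 13.5) quantiles: F⁻¹(0.25) and F⁻¹(0.75).
Equivalently, 1/σ² ~ Gamma(18.5, rate = 13.5); invert its 0.75 and 0.25 quantiles.
Posterior mean ≈ 0.771, SD ≈ 0.190; a Normal approximation gives roughly [0.643, 0.900].
Exact: lower = 0.637; upper = 0.874.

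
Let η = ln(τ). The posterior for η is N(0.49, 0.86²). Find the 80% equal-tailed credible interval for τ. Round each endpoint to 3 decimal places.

[0.542, 4.914]

On the log scale the 80% interval is 0.49 ± 1.282 × 0.86 = [-0.6121, 1.5921].
Exponentiate: [e^-0.6121, e^1.5921] = [0.542, 4.914].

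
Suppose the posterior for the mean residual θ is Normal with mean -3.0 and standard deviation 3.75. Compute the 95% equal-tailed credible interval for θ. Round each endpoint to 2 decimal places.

[-10.35, 4.35]

The posterior is symmetric, so the 95% equal-tailed interval is θ = -3.0 ± z·3.75 with z = 1.960.
Half-width: 1.960 × 3.75 = 7.35.
-3.0 − 7.35 = -10.35; -3.0 + 7.35 = 4.35.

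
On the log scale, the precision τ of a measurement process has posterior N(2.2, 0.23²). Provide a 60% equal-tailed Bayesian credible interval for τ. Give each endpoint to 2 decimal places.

On the log scale the 60% interval is 2.2 ± 0.842 × 0.23 = [2.0064, 2.3936].
Exponentiate: [e^2.0064, e^2.3936] = [7.44, 10.95].

[7.44, 10.95]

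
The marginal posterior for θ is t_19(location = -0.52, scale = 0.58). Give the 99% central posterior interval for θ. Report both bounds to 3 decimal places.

The t_19 distribution is symmetric; the 99% interval is -0.52 ± t·0.58 with t_{0.995,19} = 2.861.
Half-width: 2.861 × 0.58 = 1.659.
-0.52 − 1.659 = -2.179; -0.52 + 1.659 = 1.139.

[-2.179, 1.139]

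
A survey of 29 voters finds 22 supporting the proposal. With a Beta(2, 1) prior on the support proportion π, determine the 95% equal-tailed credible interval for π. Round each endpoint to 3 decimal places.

Posterior: Beta(2+22, 1+7) = Beta(24, 8).
Equal-tailed 95% interval: the 0.025 and 0.975 quantiles of Beta(24, 8).
Posterior mean ≈ 0.750, SD ≈ 0.075; a Normal approximation gives roughly [0.602, 0.898].
Exact: F⁻¹(0.025) = 0.589; F⁻¹(0.975) = 0.881.

[0.589, 0.881]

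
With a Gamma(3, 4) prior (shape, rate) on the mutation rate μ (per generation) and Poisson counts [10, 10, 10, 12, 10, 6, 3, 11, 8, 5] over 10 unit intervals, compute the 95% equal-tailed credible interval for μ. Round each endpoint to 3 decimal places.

[5.041, 7.665]

Posterior: Gamma(3+85, 4+10) = Gamma(88, 14) (shape, rate).
Equal-tailed 95% interval: Gamma(88, 14) quantiles at 0.025 and 0.975.
Posterior mean ≈ 6.286, SD ≈ 0.670; a Normal approximation gives roughly [4.972, 7.599].
Exact: lower = 5.041; upper = 7.665.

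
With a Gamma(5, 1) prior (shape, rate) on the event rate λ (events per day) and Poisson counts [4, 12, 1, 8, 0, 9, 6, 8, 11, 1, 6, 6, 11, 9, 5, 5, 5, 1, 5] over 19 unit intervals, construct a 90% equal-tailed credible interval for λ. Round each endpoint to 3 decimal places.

[5.036, 6.821]

Posterior: Gamma(5+113, 1+19) = Gamma(118, 20) (shape, rate).
Equal-tailed 90% interval: Gamma(118, 20) quantiles at 0.05 and 0.95.
Posterior mean ≈ 5.900, SD ≈ 0.543; a Normal approximation gives roughly [5.007, 6.793].
Exact: lower = 5.036; upper = 6.821.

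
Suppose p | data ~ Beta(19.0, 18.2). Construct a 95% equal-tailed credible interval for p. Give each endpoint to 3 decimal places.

Posterior: Beta(19.0, 18.2).
Equal-tailed 95% interval: the 0.025 and 0.975 quantiles of Beta(19.0, 18.2).
Posterior mean ≈ 0.511, SD ≈ 0.081; a Normal approximation gives roughly [0.352, 0.669].
Exact: F⁻¹(0.025) = 0.353; F⁻¹(0.975) = 0.668.

[0.353, 0.668]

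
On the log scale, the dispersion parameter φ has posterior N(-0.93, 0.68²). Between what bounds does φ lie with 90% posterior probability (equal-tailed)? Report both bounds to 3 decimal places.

On the log scale the 90% interval is -0.93 ± 1.645 × 0.68 = [-2.0485, 0.1885].
Exponentiate: [e^-2.0485, e^0.1885] = [0.129, 1.207].

[0.129, 1.207]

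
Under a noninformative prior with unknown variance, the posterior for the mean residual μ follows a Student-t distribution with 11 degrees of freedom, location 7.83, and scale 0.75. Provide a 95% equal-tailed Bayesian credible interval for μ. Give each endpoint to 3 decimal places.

The t_11 distribution is symmetric; the 95% interval is 7.83 ± t·0.75 with t_{0.975,11} = 2.201.
Half-width: 2.201 × 0.75 = 1.651.
7.83 − 1.651 = 6.179; 7.83 + 1.651 = 9.481.

[6.179, 9.481]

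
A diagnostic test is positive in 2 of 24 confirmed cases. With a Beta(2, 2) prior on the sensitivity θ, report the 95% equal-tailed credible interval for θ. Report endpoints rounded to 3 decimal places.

Posterior: Beta(2+2, 2+22) = Beta(4, 24).
Equal-tailed 95% interval: the 0.025 and 0.975 quantiles of Beta(4, 24).
Posterior mean ≈ 0.143, SD ≈ 0.065; a Normal approximation gives roughly [0.015, 0.270].
Exact: F⁻¹(0.025) = 0.042; F⁻¹(0.975) = 0.292.

[0.042, 0.292]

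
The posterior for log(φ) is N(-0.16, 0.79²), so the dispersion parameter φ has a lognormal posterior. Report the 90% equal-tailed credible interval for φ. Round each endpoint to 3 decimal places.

[0.232, 3.125]

On the log scale the 90% interval is -0.16 ± 1.645 × 0.79 = [-1.4594, 1.1394].
Exponentiate: [e^-1.4594, e^1.1394] = [0.232, 3.125].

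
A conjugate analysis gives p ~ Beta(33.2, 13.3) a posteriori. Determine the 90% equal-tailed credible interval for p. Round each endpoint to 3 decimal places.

Posterior: Beta(33.2, 13.3).
Equal-tailed 90% interval: the 0.05 and 0.95 quantiles of Beta(33.2, 13.3).
Posterior mean ≈ 0.714, SD ≈ 0.066; a Normal approximation gives roughly [0.606, 0.822].
Exact: F⁻¹(0.05) = 0.601; F⁻¹(0.95) = 0.816.

[0.601, 0.816]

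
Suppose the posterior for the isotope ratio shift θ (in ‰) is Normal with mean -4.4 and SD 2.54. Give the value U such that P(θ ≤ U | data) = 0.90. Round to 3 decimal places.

-1.145

Need U with P(θ ≤ U) = 0.90: U = -4.4 + z_{0.1}·2.54.
z = 1.282; U = -4.4 + 1.282 × 2.54 = -1.145.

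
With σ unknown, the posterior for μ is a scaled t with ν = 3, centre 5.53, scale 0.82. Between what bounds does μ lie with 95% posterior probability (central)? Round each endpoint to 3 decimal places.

[2.920, 8.140]

The t_3 distribution is symmetric; the 95% interval is 5.53 ± t·0.82 with t_{0.975,3} = 3.182.
Half-width: 3.182 × 0.82 = 2.610.
5.53 − 2.610 = 2.920; 5.53 + 2.610 = 8.140.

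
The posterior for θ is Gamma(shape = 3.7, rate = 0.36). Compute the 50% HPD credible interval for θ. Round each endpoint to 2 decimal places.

The posterior is unimodal and skewed, so the HPD interval has equal density at both endpoints and is the shortest 50% interval.
Solving f(4.76) = f(11.14) with F(11.14) − F(4.76) = 0.50 gives [4.76, 11.14].
For comparison, the equal-tailed interval is [6.36, 13.21]; the HPD is narrower and shifted toward the mode.

[4.76, 11.14]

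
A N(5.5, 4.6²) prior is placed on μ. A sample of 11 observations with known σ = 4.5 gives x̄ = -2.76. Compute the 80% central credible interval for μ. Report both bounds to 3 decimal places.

Posterior precision = 1/4.6² + 11/4.5² = 0.0473 + 0.5432 = 0.5905, so posterior SD = 1.3014.
Posterior mean = (5.5/4.6² + 11·-2.76/4.5²) / 0.5905 = -2.0989.
Interval: -2.0989 ± 1.282 × 1.3014 → [-3.767, -0.431].

[-3.767, -0.431]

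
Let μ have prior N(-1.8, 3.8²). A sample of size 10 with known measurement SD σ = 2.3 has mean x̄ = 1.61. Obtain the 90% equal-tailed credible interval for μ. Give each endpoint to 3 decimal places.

[0.314, 2.665]

Posterior precision = 1/3.8² + 10/2.3² = 0.0693 + 1.8904 = 1.9596, so posterior SD = 0.7144.
Posterior mean = (-1.8/3.8² + 10·1.61/2.3²) / 1.9596 = 1.4895.
Interval: 1.4895 ± 1.645 × 0.7144 → [0.314, 2.665].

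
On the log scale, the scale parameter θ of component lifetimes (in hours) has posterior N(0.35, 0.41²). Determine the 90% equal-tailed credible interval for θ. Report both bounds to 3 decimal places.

On the log scale the 90% interval is 0.35 ± 1.645 × 0.41 = [-0.3244, 1.0244].
Exponentiate: [e^-0.3244, e^1.0244] = [0.723, 2.785].

[0.723, 2.785]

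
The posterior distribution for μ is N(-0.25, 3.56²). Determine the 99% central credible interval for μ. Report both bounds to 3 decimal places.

The posterior is symmetric, so the 99% equal-tailed interval is μ = -0.25 ± z·3.56 with z = 2.576.
Half-width: 2.576 × 3.56 = 9.170.
-0.25 − 9.170 = -9.420; -0.25 + 9.170 = 8.920.

[-9.420, 8.920]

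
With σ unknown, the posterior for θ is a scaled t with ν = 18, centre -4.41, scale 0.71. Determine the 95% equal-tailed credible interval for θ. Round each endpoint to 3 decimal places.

The t_18 distribution is symmetric; the 95% interval is -4.41 ± t·0.71 with t_{0.975,18} = 2.101.
Half-width: 2.101 × 0.71 = 1.492.
-4.41 − 1.492 = -5.902; -4.41 + 1.492 = -2.918.

[-5.902, -2.918]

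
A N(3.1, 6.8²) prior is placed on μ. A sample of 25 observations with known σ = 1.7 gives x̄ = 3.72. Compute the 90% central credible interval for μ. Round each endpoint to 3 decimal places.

Posterior precision = 1/6.8² + 25/1.7² = 0.0216 + 8.6505 = 8.6721, so posterior SD = 0.3396.
Posterior mean = (3.1/6.8² + 25·3.72/1.7²) / 8.6721 = 3.7185.
Interval: 3.7185 ± 1.645 × 0.3396 → [3.160, 4.277].

[3.160, 4.277]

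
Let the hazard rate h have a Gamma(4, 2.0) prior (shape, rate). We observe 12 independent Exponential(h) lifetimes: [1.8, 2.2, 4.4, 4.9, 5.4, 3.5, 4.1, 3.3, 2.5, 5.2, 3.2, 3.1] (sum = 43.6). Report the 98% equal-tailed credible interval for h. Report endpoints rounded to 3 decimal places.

Posterior: Gamma(4+12, 2.0+43.6) = Gamma(16, 45.6) (shape, rate).
Equal-tailed 98% interval: Gamma(16, 45.6) quantiles at 0.01 and 0.99.
Posterior mean ≈ 0.351, SD ≈ 0.088; a Normal approximation gives roughly [0.147, 0.555].
Exact: lower = 0.179; upper = 0.586.

[0.179, 0.586]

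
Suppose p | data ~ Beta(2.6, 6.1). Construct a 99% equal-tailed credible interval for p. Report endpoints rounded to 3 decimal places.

Posterior: Beta(2.6, 6.1).
Equal-tailed 99% interval: the 0.005 and 0.995 quantiles of Beta(2.6, 6.1).
Posterior mean ≈ 0.299, SD ≈ 0.147; a Normal approximation gives roughly [-0.080, 0.677].
Exact: F⁻¹(0.005) = 0.033; F⁻¹(0.995) = 0.717.

[0.033, 0.717]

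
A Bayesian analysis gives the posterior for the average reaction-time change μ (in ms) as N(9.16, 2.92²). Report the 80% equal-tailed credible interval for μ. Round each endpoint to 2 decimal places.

The posterior is symmetric, so the 80% equal-tailed interval is μ = 9.16 ± z·2.92 with z = 1.282.
Half-width: 1.282 × 2.92 = 3.74.
9.16 − 3.74 = 5.42; 9.16 + 3.74 = 12.90.

[5.42, 12.90]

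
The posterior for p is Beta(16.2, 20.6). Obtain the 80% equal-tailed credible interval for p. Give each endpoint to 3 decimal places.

[0.337, 0.545]

Posterior: Beta(16.2, 20.6).
Equal-tailed 80% interval: the 0.1 and 0.9 quantiles of Beta(16.2, 20.6).
Posterior mean ≈ 0.440, SD ≈ 0.081; a Normal approximation gives roughly [0.337, 0.544].
Exact: F⁻¹(0.1) = 0.337; F⁻¹(0.9) = 0.545.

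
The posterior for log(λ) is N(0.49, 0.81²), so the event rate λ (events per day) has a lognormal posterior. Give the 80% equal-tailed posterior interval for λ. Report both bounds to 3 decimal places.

On the log scale the 80% interval is 0.49 ± 1.282 × 0.81 = [-0.5481, 1.5281].
Exponentiate: [e^-0.5481, e^1.5281] = [0.578, 4.609].

[0.578, 4.609]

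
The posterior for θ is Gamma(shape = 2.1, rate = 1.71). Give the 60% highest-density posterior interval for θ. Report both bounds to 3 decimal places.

The posterior is unimodal and skewed, so the HPD interval has equal density at both endpoints and is the shortest 60% interval.
Solving f(0.235) = f(1.368) with F(1.368) − F(0.235) = 0.60 gives [0.235, 1.368].
For comparison, the equal-tailed interval is [0.522, 1.828]; the HPD is narrower and shifted toward the mode.

[0.235, 1.368]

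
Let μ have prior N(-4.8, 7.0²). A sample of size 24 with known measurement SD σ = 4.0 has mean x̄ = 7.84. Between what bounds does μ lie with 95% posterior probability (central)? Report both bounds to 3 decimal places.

[6.081, 9.260]

Posterior precision = 1/7.0² + 24/4.0² = 0.0204 + 1.5000 = 1.5204, so posterior SD = 0.8110.
Posterior mean = (-4.8/7.0² + 24·7.84/4.0²) / 1.5204 = 7.6703.
Interval: 7.6703 ± 1.960 × 0.8110 → [6.081, 9.260].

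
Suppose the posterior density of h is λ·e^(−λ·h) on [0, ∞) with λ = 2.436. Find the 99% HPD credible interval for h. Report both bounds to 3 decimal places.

The exponential density is strictly decreasing on [0, ∞), so the HPD interval is anchored at 0: [0, q] with P(h ≤ q) = 0.99.
q = −ln(1 − 0.99) / 2.436 = 4.6052 / 2.436 = 1.890.

[0.000, 1.890]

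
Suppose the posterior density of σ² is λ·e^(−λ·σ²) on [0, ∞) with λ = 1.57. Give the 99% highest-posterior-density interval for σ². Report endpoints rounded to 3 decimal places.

The exponential density is strictly decreasing on [0, ∞), so the HPD interval is anchored at 0: [0, q] with P(σ² ≤ q) = 0.99.
q = −ln(1 − 0.99) / 1.57 = 4.6052 / 1.57 = 2.933.

[0.000, 2.933]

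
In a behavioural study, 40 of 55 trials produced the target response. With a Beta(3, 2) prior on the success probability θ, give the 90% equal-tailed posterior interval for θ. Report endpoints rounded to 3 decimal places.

Posterior: Beta(3+40, 2+15) = Beta(43, 17).
Equal-tailed 90% interval: the 0.05 and 0.95 quantiles of Beta(43, 17).
Posterior mean ≈ 0.717, SD ≈ 0.058; a Normal approximation gives roughly [0.622, 0.812].
Exact: F⁻¹(0.05) = 0.618; F⁻¹(0.95) = 0.807.

[0.618, 0.807]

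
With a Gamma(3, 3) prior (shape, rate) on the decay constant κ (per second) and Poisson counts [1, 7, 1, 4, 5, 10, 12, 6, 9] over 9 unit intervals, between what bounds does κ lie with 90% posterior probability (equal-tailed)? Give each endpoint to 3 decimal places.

[3.839, 5.922]

Posterior: Gamma(3+55, 3+9) = Gamma(58, 12) (shape, rate).
Equal-tailed 90% interval: Gamma(58, 12) quantiles at 0.05 and 0.95.
Posterior mean ≈ 4.833, SD ≈ 0.635; a Normal approximation gives roughly [3.789, 5.877].
Exact: lower = 3.839; upper = 5.922.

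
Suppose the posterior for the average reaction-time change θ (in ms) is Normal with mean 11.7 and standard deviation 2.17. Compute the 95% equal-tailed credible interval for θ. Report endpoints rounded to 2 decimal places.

The posterior is symmetric, so the 95% equal-tailed interval is θ = 11.7 ± z·2.17 with z = 1.960.
Half-width: 1.960 × 2.17 = 4.25.
11.7 − 4.25 = 7.45; 11.7 + 4.25 = 15.95.

[7.45, 15.95]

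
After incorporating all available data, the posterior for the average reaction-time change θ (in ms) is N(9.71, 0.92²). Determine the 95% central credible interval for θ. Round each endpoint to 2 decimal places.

[7.91, 11.51]

The posterior is symmetric, so the 95% equal-tailed interval is θ = 9.71 ± z·0.92 with z = 1.960.
Half-width: 1.960 × 0.92 = 1.80.
9.71 − 1.80 = 7.91; 9.71 + 1.80 = 11.51.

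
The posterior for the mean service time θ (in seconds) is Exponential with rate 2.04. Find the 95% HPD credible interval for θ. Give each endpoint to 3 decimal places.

[0.000, 1.468]

The exponential density is strictly decreasing on [0, ∞), so the HPD interval is anchored at 0: [0, q] with P(θ ≤ q) = 0.95.
q = −ln(1 − 0.95) / 2.04 = 2.9957 / 2.04 = 1.468.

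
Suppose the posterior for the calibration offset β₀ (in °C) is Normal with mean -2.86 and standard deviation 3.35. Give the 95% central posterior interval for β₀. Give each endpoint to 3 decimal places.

[-9.426, 3.706]

The posterior is symmetric, so the 95% equal-tailed interval is β₀ = -2.86 ± z·3.35 with z = 1.960.
Half-width: 1.960 × 3.35 = 6.566.
-2.86 − 6.566 = -9.426; -2.86 + 6.566 = 3.706.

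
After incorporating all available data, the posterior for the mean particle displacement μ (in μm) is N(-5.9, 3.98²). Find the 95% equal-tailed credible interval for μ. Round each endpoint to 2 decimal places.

[-13.70, 1.90]

The posterior is symmetric, so the 95% equal-tailed interval is μ = -5.9 ± z·3.98 with z = 1.960.
Half-width: 1.960 × 3.98 = 7.80.
-5.9 − 7.80 = -13.70; -5.9 + 7.80 = 1.90.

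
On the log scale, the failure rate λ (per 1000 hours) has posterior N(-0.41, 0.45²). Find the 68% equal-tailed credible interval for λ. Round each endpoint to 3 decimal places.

[0.424, 1.038]

On the log scale the 68% interval is -0.41 ± 0.994 × 0.45 = [-0.8575, 0.0375].
Exponentiate: [e^-0.8575, e^0.0375] = [0.424, 1.038].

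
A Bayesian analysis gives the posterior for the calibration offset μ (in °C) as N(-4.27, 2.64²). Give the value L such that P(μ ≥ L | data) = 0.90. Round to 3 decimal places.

-7.653

Need L with P(μ ≥ L) = 0.90: L = -4.27 − z_{0.1}·2.64.
z = 1.282; L = -4.27 − 1.282 × 2.64 = -7.653.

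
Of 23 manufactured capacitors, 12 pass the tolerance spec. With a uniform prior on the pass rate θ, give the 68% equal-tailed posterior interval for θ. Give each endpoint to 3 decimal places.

[0.421, 0.619]

Posterior: Beta(1+12, 1+11) = Beta(13, 12).
Equal-tailed 68% interval: the 0.16 and 0.84 quantiles of Beta(13, 12).
Posterior mean ≈ 0.520, SD ≈ 0.098; a Normal approximation gives roughly [0.423, 0.617].
Exact: F⁻¹(0.16) = 0.421; F⁻¹(0.84) = 0.619.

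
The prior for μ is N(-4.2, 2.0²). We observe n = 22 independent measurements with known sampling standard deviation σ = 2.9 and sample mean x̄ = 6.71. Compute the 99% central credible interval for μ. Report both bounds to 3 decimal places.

Posterior precision = 1/2.0² + 22/2.9² = 0.2500 + 2.6159 = 2.8659, so posterior SD = 0.5907.
Posterior mean = (-4.2/2.0² + 22·6.71/2.9²) / 2.8659 = 5.7583.
Interval: 5.7583 ± 2.576 × 0.5907 → [4.237, 7.280].

[4.237, 7.280]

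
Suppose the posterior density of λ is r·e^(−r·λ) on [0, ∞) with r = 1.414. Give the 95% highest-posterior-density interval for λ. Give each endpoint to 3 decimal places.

[0.000, 2.119]

The exponential density is strictly decreasing on [0, ∞), so the HPD interval is anchored at 0: [0, q] with P(λ ≤ q) = 0.95.
q = −ln(1 − 0.95) / 1.414 = 2.9957 / 1.414 = 2.119.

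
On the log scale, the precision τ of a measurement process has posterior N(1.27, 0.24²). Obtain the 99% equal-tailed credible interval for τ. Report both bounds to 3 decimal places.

[1.919, 6.607]

On the log scale the 99% interval is 1.27 ± 2.576 × 0.24 = [0.6518, 1.8882].
Exponentiate: [e^0.6518, e^1.8882] = [1.919, 6.607].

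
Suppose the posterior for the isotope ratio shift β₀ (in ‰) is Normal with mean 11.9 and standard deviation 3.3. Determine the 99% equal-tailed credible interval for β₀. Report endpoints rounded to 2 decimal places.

[3.40, 20.40]

The posterior is symmetric, so the 99% equal-tailed interval is β₀ = 11.9 ± z·3.3 with z = 2.576.
Half-width: 2.576 × 3.3 = 8.50.
11.9 − 8.50 = 3.40; 11.9 + 8.50 = 20.40.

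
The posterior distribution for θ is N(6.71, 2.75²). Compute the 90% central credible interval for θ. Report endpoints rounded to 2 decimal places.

[2.19, 11.23]

The posterior is symmetric, so the 90% equal-tailed interval is θ = 6.71 ± z·2.75 with z = 1.645.
Half-width: 1.645 × 2.75 = 4.52.
6.71 − 4.52 = 2.19; 6.71 + 4.52 = 11.23.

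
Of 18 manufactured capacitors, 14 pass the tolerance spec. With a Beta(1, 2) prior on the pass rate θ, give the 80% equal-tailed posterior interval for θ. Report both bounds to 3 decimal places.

[0.585, 0.834]

Posterior: Beta(1+14, 2+4) = Beta(15, 6).
Equal-tailed 80% interval: the 0.1 and 0.9 quantiles of Beta(15, 6).
Posterior mean ≈ 0.714, SD ≈ 0.096; a Normal approximation gives roughly [0.591, 0.838].
Exact: F⁻¹(0.1) = 0.585; F⁻¹(0.9) = 0.834.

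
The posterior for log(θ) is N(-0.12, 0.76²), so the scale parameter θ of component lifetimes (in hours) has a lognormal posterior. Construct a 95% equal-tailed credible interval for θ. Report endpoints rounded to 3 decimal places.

On the log scale the 95% interval is -0.12 ± 1.960 × 0.76 = [-1.6096, 1.3696].
Exponentiate: [e^-1.6096, e^1.3696] = [0.200, 3.934].

[0.200, 3.934]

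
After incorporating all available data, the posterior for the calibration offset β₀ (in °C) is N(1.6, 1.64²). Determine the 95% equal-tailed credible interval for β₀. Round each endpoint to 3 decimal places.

The posterior is symmetric, so the 95% equal-tailed interval is β₀ = 1.6 ± z·1.64 with z = 1.960.
Half-width: 1.960 × 1.64 = 3.214.
1.6 − 3.214 = -1.614; 1.6 + 3.214 = 4.814.

[-1.614, 4.814]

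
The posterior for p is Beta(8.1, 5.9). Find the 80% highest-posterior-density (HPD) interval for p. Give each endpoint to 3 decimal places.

[0.418, 0.751]

The posterior is unimodal and skewed, so the HPD interval has equal density at both endpoints and is the shortest 80% interval.
Solving f(0.418) = f(0.751) with F(0.751) − F(0.418) = 0.80 gives [0.418, 0.751].
For comparison, the equal-tailed interval is [0.409, 0.743]; the HPD is narrower and shifted toward the mode.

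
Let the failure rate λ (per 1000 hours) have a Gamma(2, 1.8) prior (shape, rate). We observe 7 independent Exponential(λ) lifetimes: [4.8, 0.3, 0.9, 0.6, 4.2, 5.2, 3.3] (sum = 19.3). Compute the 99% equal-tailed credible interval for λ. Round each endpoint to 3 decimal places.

Posterior: Gamma(2+7, 1.8+19.3) = Gamma(9, 21.1) (shape, rate).
Equal-tailed 99% interval: Gamma(9, 21.1) quantiles at 0.005 and 0.995.
Posterior mean ≈ 0.427, SD ≈ 0.142; a Normal approximation gives roughly [0.060, 0.793].
Exact: lower = 0.148; upper = 0.880.

[0.148, 0.880]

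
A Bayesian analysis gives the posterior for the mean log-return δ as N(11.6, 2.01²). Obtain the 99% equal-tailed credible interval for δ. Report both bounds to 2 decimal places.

[6.42, 16.78]

The posterior is symmetric, so the 99% equal-tailed interval is δ = 11.6 ± z·2.01 with z = 2.576.
Half-width: 2.576 × 2.01 = 5.18.
11.6 − 5.18 = 6.42; 11.6 + 5.18 = 16.78.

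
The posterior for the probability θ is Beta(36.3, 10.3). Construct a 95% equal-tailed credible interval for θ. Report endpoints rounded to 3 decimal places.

[0.651, 0.885]

Posterior: Beta(36.3, 10.3).
Equal-tailed 95% interval: the 0.025 and 0.975 quantiles of Beta(36.3, 10.3).
Posterior mean ≈ 0.779, SD ≈ 0.060; a Normal approximation gives roughly [0.661, 0.897].
Exact: F⁻¹(0.025) = 0.651; F⁻¹(0.975) = 0.885.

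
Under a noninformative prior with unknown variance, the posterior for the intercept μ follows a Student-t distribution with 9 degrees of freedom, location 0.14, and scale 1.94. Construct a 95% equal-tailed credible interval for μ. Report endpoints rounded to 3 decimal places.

The t_9 distribution is symmetric; the 95% interval is 0.14 ± t·1.94 with t_{0.975,9} = 2.262.
Half-width: 2.262 × 1.94 = 4.389.
0.14 − 4.389 = -4.249; 0.14 + 4.389 = 4.529.

[-4.249, 4.529]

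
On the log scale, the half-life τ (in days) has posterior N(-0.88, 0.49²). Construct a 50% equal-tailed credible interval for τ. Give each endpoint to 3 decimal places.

On the log scale the 50% interval is -0.88 ± 0.674 × 0.49 = [-1.2105, -0.5495].
Exponentiate: [e^-1.2105, e^-0.5495] = [0.298, 0.577].

[0.298, 0.577]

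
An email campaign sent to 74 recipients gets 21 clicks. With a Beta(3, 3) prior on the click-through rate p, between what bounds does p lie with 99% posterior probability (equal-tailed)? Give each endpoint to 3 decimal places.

[0.180, 0.439]

Posterior: Beta(3+21, 3+53) = Beta(24, 56).
Equal-tailed 99% interval: the 0.005 and 0.995 quantiles of Beta(24, 56).
Posterior mean ≈ 0.300, SD ≈ 0.051; a Normal approximation gives roughly [0.169, 0.431].
Exact: F⁻¹(0.005) = 0.180; F⁻¹(0.995) = 0.439.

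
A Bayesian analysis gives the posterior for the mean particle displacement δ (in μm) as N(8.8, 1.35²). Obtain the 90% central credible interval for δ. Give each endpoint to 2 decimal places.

The posterior is symmetric, so the 90% equal-tailed interval is δ = 8.8 ± z·1.35 with z = 1.645.
Half-width: 1.645 × 1.35 = 2.22.
8.8 − 2.22 = 6.58; 8.8 + 2.22 = 11.02.

[6.58, 11.02]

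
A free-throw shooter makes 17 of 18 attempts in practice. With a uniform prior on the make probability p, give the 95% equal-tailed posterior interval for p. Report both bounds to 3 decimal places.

[0.740, 0.987]

Posterior: Beta(1+17, 1+1) = Beta(18, 2).
Equal-tailed 95% interval: the 0.025 and 0.975 quantiles of Beta(18, 2).
Posterior mean ≈ 0.900, SD ≈ 0.065; a Normal approximation gives roughly [0.772, 1.028].
Exact: F⁻¹(0.025) = 0.740; F⁻¹(0.975) = 0.987.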